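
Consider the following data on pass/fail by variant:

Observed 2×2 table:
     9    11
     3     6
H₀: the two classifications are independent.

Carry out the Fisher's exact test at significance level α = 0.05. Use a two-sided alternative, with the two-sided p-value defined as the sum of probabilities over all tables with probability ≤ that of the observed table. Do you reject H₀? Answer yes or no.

Margins: r₁=20, r₂=9, c₁=12, c₂=17, n=29
p_obs = C(20,9)·C(9,3)/C(29,12); sum pmf over tables with pmf ≤ p_obs
p-value (two-sided) = 0.69415
At α=0.05: p ≥ α → fail to reject H₀

reject H₀: no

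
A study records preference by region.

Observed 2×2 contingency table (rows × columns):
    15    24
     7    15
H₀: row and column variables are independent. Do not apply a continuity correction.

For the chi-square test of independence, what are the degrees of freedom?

degrees of freedom = 1

df = (r−1)(c−1) = (2−1)·(2−1) = 1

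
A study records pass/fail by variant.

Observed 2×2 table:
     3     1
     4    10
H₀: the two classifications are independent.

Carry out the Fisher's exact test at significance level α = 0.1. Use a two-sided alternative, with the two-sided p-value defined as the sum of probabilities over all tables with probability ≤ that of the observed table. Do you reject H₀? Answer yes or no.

reject H₀: no

Margins: r₁=4, r₂=14, c₁=7, c₂=11, n=18
p_obs = C(4,3)·C(14,4)/C(18,7); sum pmf over tables with pmf ≤ p_obs
p-value (two-sided) = 0.24510
At α=0.1: p ≥ α → fail to reject H₀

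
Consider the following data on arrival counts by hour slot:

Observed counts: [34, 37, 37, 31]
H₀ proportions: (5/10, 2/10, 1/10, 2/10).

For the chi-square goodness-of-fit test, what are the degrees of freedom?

degrees of freedom = 3

df = k − 1 = 4 − 1 = 3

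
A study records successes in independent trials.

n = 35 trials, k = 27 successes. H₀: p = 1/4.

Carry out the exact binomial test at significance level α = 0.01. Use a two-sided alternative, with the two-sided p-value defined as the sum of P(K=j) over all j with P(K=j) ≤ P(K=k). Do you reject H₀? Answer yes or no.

Exact binomial: n=35, k=27, p₀=1/4=0.2500
P(X=j) = C(n,j)·p₀^j·(1−p₀)^(n−j); p = Σ P(X=j) over j with P(X=j) ≤ P(X=27)
p-value (two-sided) = 0.00000
At α=0.01: p < α → reject H₀

reject H₀: yes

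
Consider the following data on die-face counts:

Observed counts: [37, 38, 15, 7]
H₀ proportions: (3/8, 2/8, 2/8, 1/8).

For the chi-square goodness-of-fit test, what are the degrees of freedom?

degrees of freedom = 3

df = k − 1 = 4 − 1 = 3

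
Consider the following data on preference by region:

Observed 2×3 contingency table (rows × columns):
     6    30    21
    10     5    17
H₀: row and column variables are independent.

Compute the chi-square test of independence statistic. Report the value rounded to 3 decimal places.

test statistic = 13.306

Row totals [57, 32], col totals [16, 35, 38], n=89
χ² = (6−10.25)²/10.25 + (30−22.42)²/22.42 + (21−24.34)²/24.34 + (10−5.75)²/5.75 + (5−12.58)²/12.58 + (17−13.66)²/13.66 = 13.3056
df = 2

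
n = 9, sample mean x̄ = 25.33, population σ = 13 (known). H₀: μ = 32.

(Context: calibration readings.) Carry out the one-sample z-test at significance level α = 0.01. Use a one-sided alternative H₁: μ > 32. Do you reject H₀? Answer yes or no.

reject H₀: no

SE = σ/√n = 13/√9 = 4.3333
z = (x̄−μ₀)/SE = (25.33−32)/4.3333 = -1.5392
p-value (one-sided, H₁ greater) = 0.93813
At α=0.01: p ≥ α → fail to reject H₀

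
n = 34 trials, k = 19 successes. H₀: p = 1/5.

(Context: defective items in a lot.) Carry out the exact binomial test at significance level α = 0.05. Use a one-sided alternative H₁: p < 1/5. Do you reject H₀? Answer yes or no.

reject H₀: no

Exact binomial: n=34, k=19, p₀=1/5=0.2000
P(X≤19) from Σ C(n,i)·p₀^i·(1−p₀)^(n−i)
p-value (one-sided, H₁ less) = 1.00000
At α=0.05: p ≥ α → fail to reject H₀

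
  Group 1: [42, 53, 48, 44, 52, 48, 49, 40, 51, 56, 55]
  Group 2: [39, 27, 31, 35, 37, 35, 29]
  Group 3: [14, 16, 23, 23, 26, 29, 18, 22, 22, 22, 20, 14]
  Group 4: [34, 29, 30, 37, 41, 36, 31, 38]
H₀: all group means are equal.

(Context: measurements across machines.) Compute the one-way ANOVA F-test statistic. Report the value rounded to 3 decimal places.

Group means [48.91, 33.29, 20.75, 34.50], grand mean 34.105
SSB = Σnᵢ(x̄ᵢ−x̄)² = 4556.991; SSW = ΣΣ(x−x̄ᵢ)² = 744.588
MSB = 4556.991/3 = 1518.9971; MSW = 744.588/34 = 21.8996
F = MSB/MSW = 69.3617
df = (3, 34)

test statistic = 69.362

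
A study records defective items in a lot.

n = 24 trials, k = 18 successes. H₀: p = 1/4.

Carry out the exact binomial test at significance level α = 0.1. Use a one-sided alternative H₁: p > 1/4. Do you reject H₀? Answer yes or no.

Exact binomial: n=24, k=18, p₀=1/4=0.2500
P(X≥18) from Σ C(n,i)·p₀^i·(1−p₀)^(n−i)
p-value (one-sided, H₁ greater) = 0.00000
At α=0.1: p < α → reject H₀

reject H₀: yes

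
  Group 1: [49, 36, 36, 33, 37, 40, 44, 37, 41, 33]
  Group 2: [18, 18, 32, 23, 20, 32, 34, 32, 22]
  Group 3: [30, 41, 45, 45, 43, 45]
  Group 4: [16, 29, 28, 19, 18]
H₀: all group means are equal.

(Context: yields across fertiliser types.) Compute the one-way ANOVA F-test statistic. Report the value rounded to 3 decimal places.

Group means [38.60, 25.67, 41.50, 22.00], grand mean 32.533
SSB = Σnᵢ(x̄ᵢ−x̄)² = 1829.567; SSW = ΣΣ(x−x̄ᵢ)² = 903.900
MSB = 1829.567/3 = 609.8556; MSW = 903.900/26 = 34.7654
F = MSB/MSW = 17.5420
df = (3, 26)

test statistic = 17.542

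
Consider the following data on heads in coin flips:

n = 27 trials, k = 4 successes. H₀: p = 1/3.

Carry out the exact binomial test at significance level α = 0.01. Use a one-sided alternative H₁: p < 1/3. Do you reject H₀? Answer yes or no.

Exact binomial: n=27, k=4, p₀=1/3=0.3333
P(X≤4) from Σ C(n,i)·p₀^i·(1−p₀)^(n−i)
p-value (one-sided, H₁ less) = 0.02754
At α=0.01: p ≥ α → fail to reject H₀

reject H₀: no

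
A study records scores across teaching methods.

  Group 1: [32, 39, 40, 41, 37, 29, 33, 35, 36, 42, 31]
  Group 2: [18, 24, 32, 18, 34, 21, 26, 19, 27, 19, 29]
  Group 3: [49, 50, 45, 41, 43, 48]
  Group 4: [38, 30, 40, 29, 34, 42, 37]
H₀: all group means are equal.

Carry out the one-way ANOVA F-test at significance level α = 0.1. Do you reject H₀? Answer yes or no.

reject H₀: yes

Group means [35.91, 24.27, 46.00, 35.71], grand mean 33.943
SSB = Σnᵢ(x̄ᵢ−x̄)² = 1965.366; SSW = ΣΣ(x−x̄ᵢ)² = 728.519
MSB = 1965.366/3 = 655.1221; MSW = 728.519/31 = 23.5006
F = MSB/MSW = 27.8768
df = (3, 31)
p-value (upper-tail) = 0.00000
At α=0.1: p < α → reject H₀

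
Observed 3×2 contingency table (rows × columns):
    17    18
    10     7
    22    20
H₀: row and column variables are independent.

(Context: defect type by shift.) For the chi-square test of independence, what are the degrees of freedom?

degrees of freedom = 2

df = (r−1)(c−1) = (3−1)·(2−1) = 2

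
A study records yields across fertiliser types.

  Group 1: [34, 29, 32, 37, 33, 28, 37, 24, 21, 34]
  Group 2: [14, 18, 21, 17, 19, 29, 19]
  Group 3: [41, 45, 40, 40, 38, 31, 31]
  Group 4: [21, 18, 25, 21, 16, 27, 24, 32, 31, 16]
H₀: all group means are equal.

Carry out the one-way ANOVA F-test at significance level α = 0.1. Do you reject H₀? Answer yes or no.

reject H₀: yes

Group means [30.90, 19.57, 38.00, 23.10], grand mean 27.735
SSB = Σnᵢ(x̄ᵢ−x̄)² = 1519.103; SSW = ΣΣ(x−x̄ᵢ)² = 849.514
MSB = 1519.103/3 = 506.3678; MSW = 849.514/30 = 28.3171
F = MSB/MSW = 17.8820
df = (3, 30)
p-value (upper-tail) = 0.00000
At α=0.1: p < α → reject H₀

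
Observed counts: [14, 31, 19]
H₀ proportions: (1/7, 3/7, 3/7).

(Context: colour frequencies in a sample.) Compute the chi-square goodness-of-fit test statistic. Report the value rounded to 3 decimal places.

n = 64; E_i = n·p_i = [9.14, 27.43, 27.43]
χ² = (14−9.14)²/9.14 + (31−27.43)²/27.43 + (19−27.43)²/27.43 = 5.6354
df = 2

test statistic = 5.635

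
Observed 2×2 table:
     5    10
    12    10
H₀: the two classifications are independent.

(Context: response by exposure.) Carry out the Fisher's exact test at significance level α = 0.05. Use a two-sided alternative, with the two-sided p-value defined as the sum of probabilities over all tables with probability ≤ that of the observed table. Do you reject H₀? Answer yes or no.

reject H₀: no

Margins: r₁=15, r₂=22, c₁=17, c₂=20, n=37
p_obs = C(15,5)·C(22,12)/C(37,17); sum pmf over tables with pmf ≤ p_obs
p-value (two-sided) = 0.31515
At α=0.05: p ≥ α → fail to reject H₀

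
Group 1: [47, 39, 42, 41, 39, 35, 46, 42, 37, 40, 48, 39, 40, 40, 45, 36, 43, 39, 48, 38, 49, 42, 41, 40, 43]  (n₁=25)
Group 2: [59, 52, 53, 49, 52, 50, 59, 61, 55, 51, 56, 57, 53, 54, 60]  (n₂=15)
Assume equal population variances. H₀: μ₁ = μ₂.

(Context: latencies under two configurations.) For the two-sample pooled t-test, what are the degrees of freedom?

degrees of freedom = 38

df = n₁ + n₂ − 2 = 25 + 15 − 2 = 38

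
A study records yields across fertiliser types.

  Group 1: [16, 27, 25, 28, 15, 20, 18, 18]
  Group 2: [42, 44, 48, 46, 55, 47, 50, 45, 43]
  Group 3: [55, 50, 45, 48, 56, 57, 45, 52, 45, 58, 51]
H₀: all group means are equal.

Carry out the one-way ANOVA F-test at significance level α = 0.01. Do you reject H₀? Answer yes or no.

reject H₀: yes

Group means [20.88, 46.67, 51.09], grand mean 41.036
SSB = Σnᵢ(x̄ᵢ−x̄)² = 4649.180; SSW = ΣΣ(x−x̄ᵢ)² = 553.784
MSB = 4649.180/2 = 2324.5901; MSW = 553.784/25 = 22.1514
F = MSB/MSW = 104.9412
df = (2, 25)
p-value (upper-tail) = 0.00000
At α=0.01: p < α → reject H₀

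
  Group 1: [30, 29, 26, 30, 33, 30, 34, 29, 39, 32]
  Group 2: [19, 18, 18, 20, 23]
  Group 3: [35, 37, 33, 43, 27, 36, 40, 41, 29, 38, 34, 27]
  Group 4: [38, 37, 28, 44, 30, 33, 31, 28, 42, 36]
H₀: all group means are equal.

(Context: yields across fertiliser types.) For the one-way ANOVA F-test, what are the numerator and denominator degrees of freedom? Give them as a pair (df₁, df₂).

k = 4 groups, N = 37 total
df = (k−1, N−k) = (4−1, 37−4) = (3, 33)

degrees of freedom = [3, 33]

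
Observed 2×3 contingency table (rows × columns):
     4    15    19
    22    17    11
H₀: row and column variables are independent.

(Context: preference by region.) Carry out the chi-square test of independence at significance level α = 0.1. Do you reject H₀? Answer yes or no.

reject H₀: yes

Row totals [38, 50], col totals [26, 32, 30], n=88
χ² = (4−11.23)²/11.23 + (15−13.82)²/13.82 + (19−12.95)²/12.95 + (22−14.77)²/14.77 + (17−18.18)²/18.18 + (11−17.05)²/17.05 = 13.3314
df = 2
p-value (upper-tail) = 0.00127
At α=0.1: p < α → reject H₀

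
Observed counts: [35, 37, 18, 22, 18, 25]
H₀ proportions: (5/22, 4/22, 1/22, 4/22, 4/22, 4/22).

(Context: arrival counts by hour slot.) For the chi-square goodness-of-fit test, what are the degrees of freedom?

df = k − 1 = 6 − 1 = 5

degrees of freedom = 5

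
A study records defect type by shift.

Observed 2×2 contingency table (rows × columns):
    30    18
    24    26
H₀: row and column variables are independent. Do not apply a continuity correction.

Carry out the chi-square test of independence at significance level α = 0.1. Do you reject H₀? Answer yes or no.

Row totals [48, 50], col totals [54, 44], n=98
χ² = (30−26.45)²/26.45 + (18−21.55)²/21.55 + (24−27.55)²/27.55 + (26−22.45)²/22.45 = 2.0813
df = 1
p-value (upper-tail) = 0.14912
At α=0.1: p ≥ α → fail to reject H₀

reject H₀: no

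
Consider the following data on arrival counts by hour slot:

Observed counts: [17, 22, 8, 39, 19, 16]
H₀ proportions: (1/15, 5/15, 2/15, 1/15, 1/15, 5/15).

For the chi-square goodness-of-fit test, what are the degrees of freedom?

df = k − 1 = 6 − 1 = 5

degrees of freedom = 5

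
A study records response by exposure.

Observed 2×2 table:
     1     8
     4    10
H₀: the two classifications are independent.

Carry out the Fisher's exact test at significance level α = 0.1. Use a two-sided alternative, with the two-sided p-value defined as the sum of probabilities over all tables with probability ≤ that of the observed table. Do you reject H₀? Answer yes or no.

Margins: r₁=9, r₂=14, c₁=5, c₂=18, n=23
p_obs = C(9,1)·C(14,4)/C(23,5); sum pmf over tables with pmf ≤ p_obs
p-value (two-sided) = 0.61057
At α=0.1: p ≥ α → fail to reject H₀

reject H₀: no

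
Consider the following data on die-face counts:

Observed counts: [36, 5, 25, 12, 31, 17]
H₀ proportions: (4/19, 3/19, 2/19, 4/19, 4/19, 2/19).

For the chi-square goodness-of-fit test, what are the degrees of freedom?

df = k − 1 = 6 − 1 = 5

degrees of freedom = 5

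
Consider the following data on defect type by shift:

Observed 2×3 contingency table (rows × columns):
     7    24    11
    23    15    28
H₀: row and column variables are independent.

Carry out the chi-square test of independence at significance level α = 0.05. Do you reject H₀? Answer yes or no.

reject H₀: yes

Row totals [42, 66], col totals [30, 39, 39], n=108
χ² = (7−11.67)²/11.67 + (24−15.17)²/15.17 + (11−15.17)²/15.17 + (23−18.33)²/18.33 + (15−23.83)²/23.83 + (28−23.83)²/23.83 = 13.3463
df = 2
p-value (upper-tail) = 0.00126
At α=0.05: p < α → reject H₀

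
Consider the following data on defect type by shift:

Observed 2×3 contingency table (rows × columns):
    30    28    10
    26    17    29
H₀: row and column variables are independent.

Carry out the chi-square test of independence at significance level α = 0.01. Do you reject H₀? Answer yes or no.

Row totals [68, 72], col totals [56, 45, 39], n=140
χ² = (30−27.20)²/27.20 + (28−21.86)²/21.86 + (10−18.94)²/18.94 + (26−28.80)²/28.80 + (17−23.14)²/23.14 + (29−20.06)²/20.06 = 12.1266
df = 2
p-value (upper-tail) = 0.00233
At α=0.01: p < α → reject H₀

reject H₀: yes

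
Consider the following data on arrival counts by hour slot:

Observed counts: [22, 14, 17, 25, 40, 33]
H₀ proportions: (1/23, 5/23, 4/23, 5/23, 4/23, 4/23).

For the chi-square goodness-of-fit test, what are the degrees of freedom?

df = k − 1 = 6 − 1 = 5

degrees of freedom = 5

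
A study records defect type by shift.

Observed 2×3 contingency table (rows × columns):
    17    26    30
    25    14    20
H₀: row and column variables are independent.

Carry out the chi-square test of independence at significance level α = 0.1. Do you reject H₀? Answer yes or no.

Row totals [73, 59], col totals [42, 40, 50], n=132
χ² = (17−23.23)²/23.23 + (26−22.12)²/22.12 + (30−27.65)²/27.65 + (25−18.77)²/18.77 + (14−17.88)²/17.88 + (20−22.35)²/22.35 = 5.7031
df = 2
p-value (upper-tail) = 0.05775
At α=0.1: p < α → reject H₀

reject H₀: yes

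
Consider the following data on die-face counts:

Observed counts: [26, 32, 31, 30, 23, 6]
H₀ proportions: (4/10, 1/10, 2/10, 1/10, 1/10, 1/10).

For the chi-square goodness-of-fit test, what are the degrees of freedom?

degrees of freedom = 5

df = k − 1 = 6 − 1 = 5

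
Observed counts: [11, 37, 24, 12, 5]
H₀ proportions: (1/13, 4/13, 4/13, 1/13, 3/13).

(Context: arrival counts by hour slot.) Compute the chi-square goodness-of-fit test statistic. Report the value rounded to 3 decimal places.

n = 89; E_i = n·p_i = [6.85, 27.38, 27.38, 6.85, 20.54]
χ² = (11−6.85)²/6.85 + (37−27.38)²/27.38 + (24−27.38)²/27.38 + (12−6.85)²/6.85 + (5−20.54)²/20.54 = 21.9504
df = 4

test statistic = 21.950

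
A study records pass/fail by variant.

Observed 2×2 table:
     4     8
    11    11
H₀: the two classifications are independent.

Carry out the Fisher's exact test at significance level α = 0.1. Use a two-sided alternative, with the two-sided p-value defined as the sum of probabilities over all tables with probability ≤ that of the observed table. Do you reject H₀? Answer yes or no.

Margins: r₁=12, r₂=22, c₁=15, c₂=19, n=34
p_obs = C(12,4)·C(22,11)/C(34,15); sum pmf over tables with pmf ≤ p_obs
p-value (two-sided) = 0.47641
At α=0.1: p ≥ α → fail to reject H₀

reject H₀: no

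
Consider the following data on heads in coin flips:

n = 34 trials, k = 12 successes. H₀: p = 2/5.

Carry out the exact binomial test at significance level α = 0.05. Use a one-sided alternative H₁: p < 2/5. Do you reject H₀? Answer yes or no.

reject H₀: no

Exact binomial: n=34, k=12, p₀=2/5=0.4000
P(X≤12) from Σ C(n,i)·p₀^i·(1−p₀)^(n−i)
p-value (one-sided, H₁ less) = 0.35417
At α=0.05: p ≥ α → fail to reject H₀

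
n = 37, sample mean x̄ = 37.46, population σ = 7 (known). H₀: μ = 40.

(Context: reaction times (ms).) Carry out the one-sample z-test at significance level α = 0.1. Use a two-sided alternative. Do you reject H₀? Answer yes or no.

reject H₀: yes

SE = σ/√n = 7/√37 = 1.1508
z = (x̄−μ₀)/SE = (37.46−40)/1.1508 = -2.2072
p-value (two-sided) = 0.02730
At α=0.1: p < α → reject H₀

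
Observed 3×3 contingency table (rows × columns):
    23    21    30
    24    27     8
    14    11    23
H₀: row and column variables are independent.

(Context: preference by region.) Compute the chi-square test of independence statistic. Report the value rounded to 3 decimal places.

test statistic = 17.225

Row totals [74, 59, 48], col totals [61, 59, 61], n=181
χ² = (23−24.94)²/24.94 + (21−24.12)²/24.12 + (30−24.94)²/24.94 + (24−19.88)²/19.88 + (27−19.23)²/19.23 + (8−19.88)²/19.88 + (14−16.18)²/16.18 + (11−15.65)²/15.65 + (23−16.18)²/16.18 = 17.2246
df = 4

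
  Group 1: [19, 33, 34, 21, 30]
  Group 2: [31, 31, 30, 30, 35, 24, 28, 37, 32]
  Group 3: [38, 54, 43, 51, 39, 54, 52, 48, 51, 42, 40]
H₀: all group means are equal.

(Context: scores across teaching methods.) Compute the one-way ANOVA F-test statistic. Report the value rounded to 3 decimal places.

test statistic = 28.481

Group means [27.40, 30.89, 46.55], grand mean 37.080
SSB = Σnᵢ(x̄ᵢ−x̄)² = 1799.024; SSW = ΣΣ(x−x̄ᵢ)² = 694.816
MSB = 1799.024/2 = 899.5119; MSW = 694.816/22 = 31.5826
F = MSB/MSW = 28.4813
df = (2, 22)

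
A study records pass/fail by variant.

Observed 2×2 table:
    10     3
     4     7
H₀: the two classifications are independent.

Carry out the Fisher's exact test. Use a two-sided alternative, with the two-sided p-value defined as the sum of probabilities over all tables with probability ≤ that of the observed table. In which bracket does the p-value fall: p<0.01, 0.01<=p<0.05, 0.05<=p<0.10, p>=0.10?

Margins: r₁=13, r₂=11, c₁=14, c₂=10, n=24
p_obs = C(13,10)·C(11,4)/C(24,14); sum pmf over tables with pmf ≤ p_obs
p-value (two-sided) = 0.09530
→ bracket: 0.05<=p<0.10

p-value bracket: 0.05<=p<0.10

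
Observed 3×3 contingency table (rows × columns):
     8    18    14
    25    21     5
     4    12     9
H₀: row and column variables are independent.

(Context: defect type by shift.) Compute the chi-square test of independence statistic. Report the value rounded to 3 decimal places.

Row totals [40, 51, 25], col totals [37, 51, 28], n=116
χ² = (8−12.76)²/12.76 + (18−17.59)²/17.59 + (14−9.66)²/9.66 + (25−16.27)²/16.27 + (21−22.42)²/22.42 + (5−12.31)²/12.31 + (4−7.97)²/7.97 + (12−10.99)²/10.99 + (9−6.03)²/6.03 = 16.3897
df = 4

test statistic = 16.390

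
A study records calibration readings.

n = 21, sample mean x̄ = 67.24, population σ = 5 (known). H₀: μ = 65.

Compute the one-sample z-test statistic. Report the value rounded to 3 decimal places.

SE = σ/√n = 5/√21 = 1.0911
z = (x̄−μ₀)/SE = (67.24−65)/1.0911 = 2.0530

test statistic = 2.053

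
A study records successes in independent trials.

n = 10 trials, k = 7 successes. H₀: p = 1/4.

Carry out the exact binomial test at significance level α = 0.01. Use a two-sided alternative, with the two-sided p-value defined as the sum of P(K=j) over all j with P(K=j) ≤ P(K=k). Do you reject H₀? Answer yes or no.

Exact binomial: n=10, k=7, p₀=1/4=0.2500
P(X=j) = C(n,j)·p₀^j·(1−p₀)^(n−j); p = Σ P(X=j) over j with P(X=j) ≤ P(X=7)
p-value (two-sided) = 0.00351
At α=0.01: p < α → reject H₀

reject H₀: yes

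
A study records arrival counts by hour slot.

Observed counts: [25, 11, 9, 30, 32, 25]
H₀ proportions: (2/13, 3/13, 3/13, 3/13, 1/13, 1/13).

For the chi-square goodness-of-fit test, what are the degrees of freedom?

df = k − 1 = 6 − 1 = 5

degrees of freedom = 5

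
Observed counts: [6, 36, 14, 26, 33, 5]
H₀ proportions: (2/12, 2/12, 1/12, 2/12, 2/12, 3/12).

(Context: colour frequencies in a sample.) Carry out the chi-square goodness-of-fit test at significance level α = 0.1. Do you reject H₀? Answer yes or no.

reject H₀: yes

n = 120; E_i = n·p_i = [20.00, 20.00, 10.00, 20.00, 20.00, 30.00]
χ² = (6−20.00)²/20.00 + (36−20.00)²/20.00 + (14−10.00)²/10.00 + (26−20.00)²/20.00 + (33−20.00)²/20.00 + (5−30.00)²/30.00 = 55.2833
df = 5
p-value (upper-tail) = 0.00000
At α=0.1: p < α → reject H₀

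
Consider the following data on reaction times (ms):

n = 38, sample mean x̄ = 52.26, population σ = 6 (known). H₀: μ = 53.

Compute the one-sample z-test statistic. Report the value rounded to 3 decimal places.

SE = σ/√n = 6/√38 = 0.9733
z = (x̄−μ₀)/SE = (52.26−53)/0.9733 = -0.7603

test statistic = -0.760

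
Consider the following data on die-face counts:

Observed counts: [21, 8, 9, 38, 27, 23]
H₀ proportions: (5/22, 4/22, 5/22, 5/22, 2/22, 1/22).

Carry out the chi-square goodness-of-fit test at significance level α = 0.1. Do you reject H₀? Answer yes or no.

n = 126; E_i = n·p_i = [28.64, 22.91, 28.64, 28.64, 11.45, 5.73]
χ² = (21−28.64)²/28.64 + (8−22.91)²/22.91 + (9−28.64)²/28.64 + (38−28.64)²/28.64 + (27−11.45)²/11.45 + (23−5.73)²/5.73 = 101.4556
df = 5
p-value (upper-tail) = 0.00000
At α=0.1: p < α → reject H₀

reject H₀: yes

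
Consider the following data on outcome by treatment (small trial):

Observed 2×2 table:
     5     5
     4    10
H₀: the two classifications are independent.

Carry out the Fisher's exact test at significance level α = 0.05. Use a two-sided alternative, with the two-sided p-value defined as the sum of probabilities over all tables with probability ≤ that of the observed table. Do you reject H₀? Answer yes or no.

Margins: r₁=10, r₂=14, c₁=9, c₂=15, n=24
p_obs = C(10,5)·C(14,4)/C(24,9); sum pmf over tables with pmf ≤ p_obs
p-value (two-sided) = 0.40285
At α=0.05: p ≥ α → fail to reject H₀

reject H₀: no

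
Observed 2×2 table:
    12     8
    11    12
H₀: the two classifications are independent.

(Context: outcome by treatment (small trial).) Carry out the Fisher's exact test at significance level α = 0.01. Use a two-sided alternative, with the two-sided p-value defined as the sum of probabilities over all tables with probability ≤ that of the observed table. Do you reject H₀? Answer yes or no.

Margins: r₁=20, r₂=23, c₁=23, c₂=20, n=43
p_obs = C(20,12)·C(23,11)/C(43,23); sum pmf over tables with pmf ≤ p_obs
p-value (two-sided) = 0.54353
At α=0.01: p ≥ α → fail to reject H₀

reject H₀: no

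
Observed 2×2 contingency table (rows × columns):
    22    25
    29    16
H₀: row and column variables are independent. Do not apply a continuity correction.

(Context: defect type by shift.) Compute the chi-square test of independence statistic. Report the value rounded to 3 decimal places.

Row totals [47, 45], col totals [51, 41], n=92
χ² = (22−26.05)²/26.05 + (25−20.95)²/20.95 + (29−24.95)²/24.95 + (16−20.05)²/20.05 = 2.8943
df = 1

test statistic = 2.894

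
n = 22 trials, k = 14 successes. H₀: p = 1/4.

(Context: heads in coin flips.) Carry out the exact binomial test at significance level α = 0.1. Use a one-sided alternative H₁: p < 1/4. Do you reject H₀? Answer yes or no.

reject H₀: no

Exact binomial: n=22, k=14, p₀=1/4=0.2500
P(X≤14) from Σ C(n,i)·p₀^i·(1−p₀)^(n−i)
p-value (one-sided, H₁ less) = 0.99998
At α=0.1: p ≥ α → fail to reject H₀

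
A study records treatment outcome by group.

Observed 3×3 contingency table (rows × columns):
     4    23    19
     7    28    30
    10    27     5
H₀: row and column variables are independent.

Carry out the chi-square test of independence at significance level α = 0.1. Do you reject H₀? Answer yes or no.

reject H₀: yes

Row totals [46, 65, 42], col totals [21, 78, 54], n=153
χ² = (4−6.31)²/6.31 + (23−23.45)²/23.45 + (19−16.24)²/16.24 + (7−8.92)²/8.92 + (28−33.14)²/33.14 + (30−22.94)²/22.94 + (10−5.76)²/5.76 + (27−21.41)²/21.41 + (5−14.82)²/14.82 = 15.7898
df = 4
p-value (upper-tail) = 0.00331
At α=0.1: p < α → reject H₀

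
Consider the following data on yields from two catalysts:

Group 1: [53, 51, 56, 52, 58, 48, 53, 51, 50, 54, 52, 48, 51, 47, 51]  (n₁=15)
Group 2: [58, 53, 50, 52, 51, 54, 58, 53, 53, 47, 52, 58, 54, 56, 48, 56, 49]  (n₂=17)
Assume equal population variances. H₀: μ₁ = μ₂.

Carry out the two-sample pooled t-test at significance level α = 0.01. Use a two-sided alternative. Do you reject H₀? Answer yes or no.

x̄₁=51.667, s₁=2.944, n₁=15
x̄₂=53.059, s₂=3.418, n₂=17
s_p² = [14·2.944² + 16·3.418²]/30 = 10.2758
SE = √(s_p²·(1/15+1/17)) = 1.1356
t = (51.667−53.059)/1.1356 = -1.2260
df = 30
p-value (two-sided) = 0.22975
At α=0.01: p ≥ α → fail to reject H₀

reject H₀: no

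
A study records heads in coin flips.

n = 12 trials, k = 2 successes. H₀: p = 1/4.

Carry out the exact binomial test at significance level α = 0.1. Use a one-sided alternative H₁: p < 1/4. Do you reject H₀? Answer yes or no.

Exact binomial: n=12, k=2, p₀=1/4=0.2500
P(X≤2) from Σ C(n,i)·p₀^i·(1−p₀)^(n−i)
p-value (one-sided, H₁ less) = 0.39068
At α=0.1: p ≥ α → fail to reject H₀

reject H₀: no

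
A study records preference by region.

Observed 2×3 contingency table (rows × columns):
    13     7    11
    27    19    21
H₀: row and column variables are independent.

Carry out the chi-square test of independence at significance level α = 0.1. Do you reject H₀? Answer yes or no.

Row totals [31, 67], col totals [40, 26, 32], n=98
χ² = (13−12.65)²/12.65 + (7−8.22)²/8.22 + (11−10.12)²/10.12 + (27−27.35)²/27.35 + (19−17.78)²/17.78 + (21−21.88)²/21.88 = 0.3918
df = 2
p-value (upper-tail) = 0.82207
At α=0.1: p ≥ α → fail to reject H₀

reject H₀: no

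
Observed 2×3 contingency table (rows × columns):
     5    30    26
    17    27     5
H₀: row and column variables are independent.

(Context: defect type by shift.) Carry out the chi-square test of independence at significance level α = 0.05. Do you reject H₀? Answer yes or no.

Row totals [61, 49], col totals [22, 57, 31], n=110
χ² = (5−12.20)²/12.20 + (30−31.61)²/31.61 + (26−17.19)²/17.19 + (17−9.80)²/9.80 + (27−25.39)²/25.39 + (5−13.81)²/13.81 = 19.8564
df = 2
p-value (upper-tail) = 0.00005
At α=0.05: p < α → reject H₀

reject H₀: yes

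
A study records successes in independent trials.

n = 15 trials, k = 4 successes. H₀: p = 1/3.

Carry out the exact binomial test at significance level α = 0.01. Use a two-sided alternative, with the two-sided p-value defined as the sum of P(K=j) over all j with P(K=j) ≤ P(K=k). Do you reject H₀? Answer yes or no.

Exact binomial: n=15, k=4, p₀=1/3=0.3333
P(X=j) = C(n,j)·p₀^j·(1−p₀)^(n−j); p = Σ P(X=j) over j with P(X=j) ≤ P(X=4)
p-value (two-sided) = 0.78569
At α=0.01: p ≥ α → fail to reject H₀

reject H₀: no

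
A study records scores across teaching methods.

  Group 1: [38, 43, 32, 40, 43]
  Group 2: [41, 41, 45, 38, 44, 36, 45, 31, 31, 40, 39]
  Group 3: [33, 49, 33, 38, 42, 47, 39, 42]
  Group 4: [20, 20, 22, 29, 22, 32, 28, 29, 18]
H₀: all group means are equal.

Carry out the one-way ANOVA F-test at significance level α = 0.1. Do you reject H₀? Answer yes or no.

reject H₀: yes

Group means [39.20, 39.18, 40.38, 24.44], grand mean 35.455
SSB = Σnᵢ(x̄ᵢ−x̄)² = 1507.648; SSW = ΣΣ(x−x̄ᵢ)² = 770.534
MSB = 1507.648/3 = 502.5494; MSW = 770.534/29 = 26.5701
F = MSB/MSW = 18.9141
df = (3, 29)
p-value (upper-tail) = 0.00000
At α=0.1: p < α → reject H₀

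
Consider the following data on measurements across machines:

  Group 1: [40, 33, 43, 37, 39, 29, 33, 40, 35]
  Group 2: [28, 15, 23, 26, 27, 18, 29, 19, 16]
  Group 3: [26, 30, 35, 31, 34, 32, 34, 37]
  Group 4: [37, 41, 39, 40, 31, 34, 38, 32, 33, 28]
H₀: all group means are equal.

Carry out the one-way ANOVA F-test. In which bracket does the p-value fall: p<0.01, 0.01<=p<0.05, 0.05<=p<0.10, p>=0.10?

Group means [36.56, 22.33, 32.38, 35.30], grand mean 31.722
SSB = Σnᵢ(x̄ᵢ−x̄)² = 1135.025; SSW = ΣΣ(x−x̄ᵢ)² = 642.197
MSB = 1135.025/3 = 378.3417; MSW = 642.197/32 = 20.0687
F = MSB/MSW = 18.8524
df = (3, 32)
p-value (upper-tail) = 0.00000
→ bracket: p<0.01

p-value bracket: p<0.01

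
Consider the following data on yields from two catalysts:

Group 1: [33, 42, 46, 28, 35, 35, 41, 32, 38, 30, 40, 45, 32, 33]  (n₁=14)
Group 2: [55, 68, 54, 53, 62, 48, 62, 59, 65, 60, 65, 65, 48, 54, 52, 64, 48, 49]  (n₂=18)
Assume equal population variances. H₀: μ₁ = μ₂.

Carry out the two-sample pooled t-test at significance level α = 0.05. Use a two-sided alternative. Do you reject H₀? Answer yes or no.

x̄₁=36.429, s₁=5.626, n₁=14
x̄₂=57.278, s₂=6.832, n₂=18
s_p² = [13·5.626² + 17·6.832²]/30 = 40.1680
SE = √(s_p²·(1/14+1/18)) = 2.2585
t = (36.429−57.278)/2.2585 = -9.2316
df = 30
p-value (two-sided) = 0.00000
At α=0.05: p < α → reject H₀

reject H₀: yes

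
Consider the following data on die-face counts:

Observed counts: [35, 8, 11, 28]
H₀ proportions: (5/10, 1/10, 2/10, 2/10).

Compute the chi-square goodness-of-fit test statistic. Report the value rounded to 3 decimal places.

test statistic = 10.866

n = 82; E_i = n·p_i = [41.00, 8.20, 16.40, 16.40]
χ² = (35−41.00)²/41.00 + (8−8.20)²/8.20 + (11−16.40)²/16.40 + (28−16.40)²/16.40 = 10.8659
df = 3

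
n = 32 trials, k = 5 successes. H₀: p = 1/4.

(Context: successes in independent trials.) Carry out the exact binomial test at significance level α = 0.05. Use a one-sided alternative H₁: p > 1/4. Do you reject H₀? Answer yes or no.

Exact binomial: n=32, k=5, p₀=1/4=0.2500
P(X≥5) from Σ C(n,i)·p₀^i·(1−p₀)^(n−i)
p-value (one-sided, H₁ greater) = 0.93024
At α=0.05: p ≥ α → fail to reject H₀

reject H₀: no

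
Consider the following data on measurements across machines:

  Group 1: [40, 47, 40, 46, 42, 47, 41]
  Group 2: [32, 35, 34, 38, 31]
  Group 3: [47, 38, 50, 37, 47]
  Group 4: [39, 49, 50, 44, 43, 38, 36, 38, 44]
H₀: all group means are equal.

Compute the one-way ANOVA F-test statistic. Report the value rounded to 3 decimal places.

test statistic = 5.708

Group means [43.29, 34.00, 43.80, 42.33], grand mean 41.269
SSB = Σnᵢ(x̄ᵢ−x̄)² = 334.887; SSW = ΣΣ(x−x̄ᵢ)² = 430.229
MSB = 334.887/3 = 111.6289; MSW = 430.229/22 = 19.5558
F = MSB/MSW = 5.7082
df = (3, 22)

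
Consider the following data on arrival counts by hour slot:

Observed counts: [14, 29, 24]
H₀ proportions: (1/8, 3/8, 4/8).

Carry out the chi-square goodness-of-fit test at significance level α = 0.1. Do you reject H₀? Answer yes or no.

reject H₀: yes

n = 67; E_i = n·p_i = [8.38, 25.12, 33.50]
χ² = (14−8.38)²/8.38 + (29−25.12)²/25.12 + (24−33.50)²/33.50 = 7.0697
df = 2
p-value (upper-tail) = 0.02916
At α=0.1: p < α → reject H₀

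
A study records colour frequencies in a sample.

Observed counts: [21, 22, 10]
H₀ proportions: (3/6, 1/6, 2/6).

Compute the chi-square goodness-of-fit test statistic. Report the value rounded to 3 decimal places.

test statistic = 24.094

n = 53; E_i = n·p_i = [26.50, 8.83, 17.67]
χ² = (21−26.50)²/26.50 + (22−8.83)²/8.83 + (10−17.67)²/17.67 = 24.0943
df = 2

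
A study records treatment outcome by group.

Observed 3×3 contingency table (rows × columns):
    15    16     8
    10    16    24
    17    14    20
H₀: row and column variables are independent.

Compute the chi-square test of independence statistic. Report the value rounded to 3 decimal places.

Row totals [39, 50, 51], col totals [42, 46, 52], n=140
χ² = (15−11.70)²/11.70 + (16−12.81)²/12.81 + (8−14.49)²/14.49 + (10−15.00)²/15.00 + (16−16.43)²/16.43 + (24−18.57)²/18.57 + (17−15.30)²/15.30 + (14−16.76)²/16.76 + (20−18.94)²/18.94 = 8.5928
df = 4

test statistic = 8.593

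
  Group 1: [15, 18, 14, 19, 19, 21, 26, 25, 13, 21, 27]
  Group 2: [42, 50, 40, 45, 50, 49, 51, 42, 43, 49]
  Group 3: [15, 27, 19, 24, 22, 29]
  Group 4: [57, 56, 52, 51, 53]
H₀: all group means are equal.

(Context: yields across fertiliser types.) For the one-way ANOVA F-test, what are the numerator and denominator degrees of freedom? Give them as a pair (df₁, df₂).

k = 4 groups, N = 32 total
df = (k−1, N−k) = (4−1, 32−4) = (3, 28)

degrees of freedom = [3, 28]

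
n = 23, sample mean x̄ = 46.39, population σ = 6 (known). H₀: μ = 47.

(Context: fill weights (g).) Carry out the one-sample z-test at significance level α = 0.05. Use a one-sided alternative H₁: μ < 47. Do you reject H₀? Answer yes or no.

reject H₀: no

SE = σ/√n = 6/√23 = 1.2511
z = (x̄−μ₀)/SE = (46.39−47)/1.2511 = -0.4876
p-value (one-sided, H₁ less) = 0.31293
At α=0.05: p ≥ α → fail to reject H₀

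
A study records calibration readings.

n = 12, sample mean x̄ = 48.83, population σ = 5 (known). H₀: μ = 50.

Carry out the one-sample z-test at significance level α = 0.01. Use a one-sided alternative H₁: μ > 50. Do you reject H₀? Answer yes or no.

SE = σ/√n = 5/√12 = 1.4434
z = (x̄−μ₀)/SE = (48.83−50)/1.4434 = -0.8106
p-value (one-sided, H₁ greater) = 0.79120
At α=0.01: p ≥ α → fail to reject H₀

reject H₀: no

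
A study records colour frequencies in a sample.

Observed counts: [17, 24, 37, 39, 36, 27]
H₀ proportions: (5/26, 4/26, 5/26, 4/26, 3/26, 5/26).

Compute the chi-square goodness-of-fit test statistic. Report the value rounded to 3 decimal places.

test statistic = 27.083

n = 180; E_i = n·p_i = [34.62, 27.69, 34.62, 27.69, 20.77, 34.62]
χ² = (17−34.62)²/34.62 + (24−27.69)²/27.69 + (37−34.62)²/34.62 + (39−27.69)²/27.69 + (36−20.77)²/20.77 + (27−34.62)²/34.62 = 27.0828
df = 5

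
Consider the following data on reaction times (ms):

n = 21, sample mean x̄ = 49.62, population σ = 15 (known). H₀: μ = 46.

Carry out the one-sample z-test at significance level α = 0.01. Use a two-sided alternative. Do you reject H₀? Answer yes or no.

SE = σ/√n = 15/√21 = 3.2733
z = (x̄−μ₀)/SE = (49.62−46)/3.2733 = 1.1059
p-value (two-sided) = 0.26876
At α=0.01: p ≥ α → fail to reject H₀

reject H₀: no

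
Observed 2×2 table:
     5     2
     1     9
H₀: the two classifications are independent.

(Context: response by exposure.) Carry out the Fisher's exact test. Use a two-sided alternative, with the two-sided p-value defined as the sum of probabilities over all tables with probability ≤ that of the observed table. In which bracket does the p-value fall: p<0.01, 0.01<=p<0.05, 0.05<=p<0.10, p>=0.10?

p-value bracket: 0.01<=p<0.05

Margins: r₁=7, r₂=10, c₁=6, c₂=11, n=17
p_obs = C(7,5)·C(10,1)/C(17,6); sum pmf over tables with pmf ≤ p_obs
p-value (two-sided) = 0.03450
→ bracket: 0.01<=p<0.05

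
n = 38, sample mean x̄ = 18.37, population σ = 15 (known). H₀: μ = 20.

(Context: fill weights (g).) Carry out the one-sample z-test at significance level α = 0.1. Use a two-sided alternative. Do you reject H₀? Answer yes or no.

SE = σ/√n = 15/√38 = 2.4333
z = (x̄−μ₀)/SE = (18.37−20)/2.4333 = -0.6699
p-value (two-sided) = 0.50294
At α=0.1: p ≥ α → fail to reject H₀

reject H₀: no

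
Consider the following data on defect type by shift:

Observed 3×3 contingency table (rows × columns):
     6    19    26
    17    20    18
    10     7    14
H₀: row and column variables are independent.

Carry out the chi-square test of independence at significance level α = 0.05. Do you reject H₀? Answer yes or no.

reject H₀: no

Row totals [51, 55, 31], col totals [33, 46, 58], n=137
χ² = (6−12.28)²/12.28 + (19−17.12)²/17.12 + (26−21.59)²/21.59 + (17−13.25)²/13.25 + (20−18.47)²/18.47 + (18−23.28)²/23.28 + (10−7.47)²/7.47 + (7−10.41)²/10.41 + (14−13.12)²/13.12 = 8.7440
df = 4
p-value (upper-tail) = 0.06783
At α=0.05: p ≥ α → fail to reject H₀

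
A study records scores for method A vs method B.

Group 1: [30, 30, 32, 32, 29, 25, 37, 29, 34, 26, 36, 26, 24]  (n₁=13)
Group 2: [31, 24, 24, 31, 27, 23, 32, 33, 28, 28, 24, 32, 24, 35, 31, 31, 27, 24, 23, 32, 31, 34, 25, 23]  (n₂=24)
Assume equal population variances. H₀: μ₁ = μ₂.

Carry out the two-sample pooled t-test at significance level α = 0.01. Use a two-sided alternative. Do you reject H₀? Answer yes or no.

x̄₁=30.000, s₁=4.123, n₁=13
x̄₂=28.208, s₂=4.000, n₂=24
s_p² = [12·4.123² + 23·4.000²]/35 = 16.3417
SE = √(s_p²·(1/13+1/24)) = 1.3921
t = (30.000−28.208)/1.3921 = 1.2870
df = 35
p-value (two-sided) = 0.20653
At α=0.01: p ≥ α → fail to reject H₀

reject H₀: no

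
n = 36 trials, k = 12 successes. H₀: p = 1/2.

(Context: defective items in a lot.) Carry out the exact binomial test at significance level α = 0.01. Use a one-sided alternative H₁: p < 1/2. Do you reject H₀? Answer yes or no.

reject H₀: no

Exact binomial: n=36, k=12, p₀=1/2=0.5000
P(X≤12) from Σ C(n,i)·p₀^i·(1−p₀)^(n−i)
p-value (one-sided, H₁ less) = 0.03262
At α=0.01: p ≥ α → fail to reject H₀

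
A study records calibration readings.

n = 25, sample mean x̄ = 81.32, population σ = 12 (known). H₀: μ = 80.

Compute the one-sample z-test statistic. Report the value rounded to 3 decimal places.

SE = σ/√n = 12/√25 = 2.4000
z = (x̄−μ₀)/SE = (81.32−80)/2.4000 = 0.5500

test statistic = 0.550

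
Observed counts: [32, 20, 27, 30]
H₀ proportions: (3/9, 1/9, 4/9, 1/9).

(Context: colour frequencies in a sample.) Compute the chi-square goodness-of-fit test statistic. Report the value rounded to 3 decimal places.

n = 109; E_i = n·p_i = [36.33, 12.11, 48.44, 12.11]
χ² = (32−36.33)²/36.33 + (20−12.11)²/12.11 + (27−48.44)²/48.44 + (30−12.11)²/12.11 = 41.5711
df = 3

test statistic = 41.571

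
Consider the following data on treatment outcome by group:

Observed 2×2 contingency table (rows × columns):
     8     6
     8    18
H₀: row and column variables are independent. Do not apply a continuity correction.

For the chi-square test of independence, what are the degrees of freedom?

degrees of freedom = 1

df = (r−1)(c−1) = (2−1)·(2−1) = 1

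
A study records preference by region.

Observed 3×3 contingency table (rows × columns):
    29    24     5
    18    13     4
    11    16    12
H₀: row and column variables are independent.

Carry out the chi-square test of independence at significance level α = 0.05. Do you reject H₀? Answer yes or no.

reject H₀: yes

Row totals [58, 35, 39], col totals [58, 53, 21], n=132
χ² = (29−25.48)²/25.48 + (24−23.29)²/23.29 + (5−9.23)²/9.23 + (18−15.38)²/15.38 + (13−14.05)²/14.05 + (4−5.57)²/5.57 + (11−17.14)²/17.14 + (16−15.66)²/15.66 + (12−6.20)²/6.20 = 11.0287
df = 4
p-value (upper-tail) = 0.02624
At α=0.05: p < α → reject H₀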